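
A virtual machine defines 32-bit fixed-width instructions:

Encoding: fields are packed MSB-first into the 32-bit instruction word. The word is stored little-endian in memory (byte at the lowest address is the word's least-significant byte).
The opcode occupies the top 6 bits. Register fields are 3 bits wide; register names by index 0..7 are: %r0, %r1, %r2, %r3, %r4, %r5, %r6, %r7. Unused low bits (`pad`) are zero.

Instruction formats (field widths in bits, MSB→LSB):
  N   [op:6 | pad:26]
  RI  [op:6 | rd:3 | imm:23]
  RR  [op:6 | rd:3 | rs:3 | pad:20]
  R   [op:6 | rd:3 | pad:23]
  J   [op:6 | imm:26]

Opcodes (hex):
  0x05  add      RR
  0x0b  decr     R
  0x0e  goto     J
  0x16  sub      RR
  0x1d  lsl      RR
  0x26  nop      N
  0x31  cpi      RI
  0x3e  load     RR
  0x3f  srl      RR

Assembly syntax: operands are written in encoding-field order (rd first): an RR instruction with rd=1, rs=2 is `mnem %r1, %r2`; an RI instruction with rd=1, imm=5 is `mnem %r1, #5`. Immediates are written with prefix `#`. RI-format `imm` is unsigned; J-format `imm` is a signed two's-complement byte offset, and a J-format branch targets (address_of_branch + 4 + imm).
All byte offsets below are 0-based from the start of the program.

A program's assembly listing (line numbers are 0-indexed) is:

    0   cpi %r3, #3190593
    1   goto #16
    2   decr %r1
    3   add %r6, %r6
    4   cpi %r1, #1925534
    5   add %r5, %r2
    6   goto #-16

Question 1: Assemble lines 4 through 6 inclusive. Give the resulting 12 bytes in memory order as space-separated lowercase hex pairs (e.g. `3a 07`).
4. cpi fields op=0x31:6|rd=1:3|imm=1925534:23 → word c49d619eh → 9e 61 9d c4
5. add fields op=0x5:6|rd=5:3|rs=2:3|pad=0:20 → word 16a00000h → 00 00 a0 16
6. goto fields op=0xe:6|imm=-16:26 → word 3bfffff0h → f0 ff ff 3b

9e 61 9d c4 00 00 a0 16 f0 ff ff 3b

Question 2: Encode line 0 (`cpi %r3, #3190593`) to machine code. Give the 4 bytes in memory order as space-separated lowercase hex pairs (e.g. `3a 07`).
0. cpi fields op=0x31:6|rd=3:3|imm=3190593:23 → word c5b0af41h → 41 af b0 c5

41 af b0 c5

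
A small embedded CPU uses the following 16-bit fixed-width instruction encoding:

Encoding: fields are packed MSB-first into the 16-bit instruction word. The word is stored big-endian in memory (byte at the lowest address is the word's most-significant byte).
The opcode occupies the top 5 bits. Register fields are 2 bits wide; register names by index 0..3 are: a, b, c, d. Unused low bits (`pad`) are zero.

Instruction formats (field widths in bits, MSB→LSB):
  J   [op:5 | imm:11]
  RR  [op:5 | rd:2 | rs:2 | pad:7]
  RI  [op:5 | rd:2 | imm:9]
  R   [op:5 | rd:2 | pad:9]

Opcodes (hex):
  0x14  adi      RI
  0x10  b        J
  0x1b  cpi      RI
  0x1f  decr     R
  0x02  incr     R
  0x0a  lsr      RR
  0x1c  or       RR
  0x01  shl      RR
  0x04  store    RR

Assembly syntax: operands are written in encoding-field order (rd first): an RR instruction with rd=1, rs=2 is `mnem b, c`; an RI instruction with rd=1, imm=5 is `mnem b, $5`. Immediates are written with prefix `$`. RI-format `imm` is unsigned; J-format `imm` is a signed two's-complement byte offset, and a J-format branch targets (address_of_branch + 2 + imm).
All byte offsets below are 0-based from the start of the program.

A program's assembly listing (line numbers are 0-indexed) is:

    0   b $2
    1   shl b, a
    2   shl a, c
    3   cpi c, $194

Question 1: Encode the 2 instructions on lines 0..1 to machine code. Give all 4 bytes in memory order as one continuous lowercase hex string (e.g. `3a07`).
80020a00

L0: b op=0x10:5|imm=2:11 ⇒ 0x8002 ⇒ big 80 02
L1: shl op=0x1:5|rd=1:2|rs=0:2|pad=0:7 ⇒ 0x0a00 ⇒ big 0a 00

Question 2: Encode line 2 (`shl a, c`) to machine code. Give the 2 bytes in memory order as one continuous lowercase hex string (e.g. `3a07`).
0900

line 2 (shl): pack op=0x1:5|rd=0:2|rs=2:2|pad=0:7 = 0x0900; big→ 09 00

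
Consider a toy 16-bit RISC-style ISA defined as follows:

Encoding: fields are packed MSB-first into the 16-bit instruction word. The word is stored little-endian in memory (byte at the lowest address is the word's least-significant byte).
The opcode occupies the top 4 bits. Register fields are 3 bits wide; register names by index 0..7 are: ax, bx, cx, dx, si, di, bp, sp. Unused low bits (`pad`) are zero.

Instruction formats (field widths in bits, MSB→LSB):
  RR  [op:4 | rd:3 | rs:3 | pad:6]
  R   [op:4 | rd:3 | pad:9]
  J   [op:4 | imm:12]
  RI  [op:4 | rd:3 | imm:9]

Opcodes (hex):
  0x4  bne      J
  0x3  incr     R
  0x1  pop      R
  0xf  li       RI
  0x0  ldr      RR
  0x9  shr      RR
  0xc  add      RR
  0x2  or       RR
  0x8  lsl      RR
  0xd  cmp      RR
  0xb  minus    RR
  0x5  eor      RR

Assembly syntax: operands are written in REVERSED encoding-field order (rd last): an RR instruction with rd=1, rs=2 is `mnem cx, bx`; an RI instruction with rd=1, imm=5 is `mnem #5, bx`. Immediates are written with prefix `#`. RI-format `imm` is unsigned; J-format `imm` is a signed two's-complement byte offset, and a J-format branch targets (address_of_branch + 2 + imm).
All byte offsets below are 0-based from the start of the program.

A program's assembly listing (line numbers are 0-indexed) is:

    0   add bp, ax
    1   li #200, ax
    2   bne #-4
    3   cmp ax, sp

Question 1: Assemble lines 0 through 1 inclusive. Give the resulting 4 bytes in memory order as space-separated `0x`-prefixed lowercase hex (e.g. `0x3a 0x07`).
line 0 (add): pack op=0xc:4|rd=0:3|rs=6:3|pad=0:6 = 0xc180; little→ 80 c1
line 1 (li): pack op=0xf:4|rd=0:3|imm=200:9 = 0xf0c8; little→ c8 f0

0x80 0xc1 0xc8 0xf0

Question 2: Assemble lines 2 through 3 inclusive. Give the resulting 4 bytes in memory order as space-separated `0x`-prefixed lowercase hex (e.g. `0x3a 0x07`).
2. bne fields op=0x4:4|imm=-4:12 → word 4ffch → fc 4f
3. cmp fields op=0xd:4|rd=7:3|rs=0:3|pad=0:6 → word de00h → 00 de

0xfc 0x4f 0x00 0xde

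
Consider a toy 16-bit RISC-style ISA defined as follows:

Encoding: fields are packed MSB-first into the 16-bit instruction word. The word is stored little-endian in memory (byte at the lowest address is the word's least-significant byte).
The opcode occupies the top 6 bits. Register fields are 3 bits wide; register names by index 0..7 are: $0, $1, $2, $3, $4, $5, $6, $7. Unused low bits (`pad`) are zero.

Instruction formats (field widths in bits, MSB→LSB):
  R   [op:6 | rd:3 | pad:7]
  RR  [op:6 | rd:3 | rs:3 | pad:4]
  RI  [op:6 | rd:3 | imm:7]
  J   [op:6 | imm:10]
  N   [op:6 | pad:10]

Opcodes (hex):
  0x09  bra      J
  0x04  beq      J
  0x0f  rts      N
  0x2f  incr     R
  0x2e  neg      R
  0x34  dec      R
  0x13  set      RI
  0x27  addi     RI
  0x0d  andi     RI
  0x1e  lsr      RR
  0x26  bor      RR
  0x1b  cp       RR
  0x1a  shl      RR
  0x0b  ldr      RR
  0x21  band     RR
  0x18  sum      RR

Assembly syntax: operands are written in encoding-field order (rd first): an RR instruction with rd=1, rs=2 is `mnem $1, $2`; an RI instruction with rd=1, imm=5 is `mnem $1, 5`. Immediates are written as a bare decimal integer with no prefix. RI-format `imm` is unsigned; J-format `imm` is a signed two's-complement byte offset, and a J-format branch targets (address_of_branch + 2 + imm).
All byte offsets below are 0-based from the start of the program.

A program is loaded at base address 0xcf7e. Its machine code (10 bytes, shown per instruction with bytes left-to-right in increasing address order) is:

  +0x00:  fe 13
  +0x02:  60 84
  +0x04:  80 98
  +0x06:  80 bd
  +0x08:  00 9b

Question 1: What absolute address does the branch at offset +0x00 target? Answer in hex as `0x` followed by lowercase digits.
@+00  little-endian(fe 13) = 0x13fe
  top 6b → 0x4 → beq [J]
  imm@[9:0]=0x3fe (s10→-2) ⇒ -2
  target = base 0xcf7e + off 0x00 + 2 + imm -2 = 0xcf7e

0xcf7e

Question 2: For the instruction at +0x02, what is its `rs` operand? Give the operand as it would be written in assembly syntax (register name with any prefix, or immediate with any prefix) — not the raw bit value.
$6

off 0x02: read 60 84 as little → 0x8460
  op=0x8460>>10=0x21 ⇒ band (RR)
  rd: (w>>7)&0x7=0x0 → $0
  rs: (w>>4)&0x7=0x6 → $6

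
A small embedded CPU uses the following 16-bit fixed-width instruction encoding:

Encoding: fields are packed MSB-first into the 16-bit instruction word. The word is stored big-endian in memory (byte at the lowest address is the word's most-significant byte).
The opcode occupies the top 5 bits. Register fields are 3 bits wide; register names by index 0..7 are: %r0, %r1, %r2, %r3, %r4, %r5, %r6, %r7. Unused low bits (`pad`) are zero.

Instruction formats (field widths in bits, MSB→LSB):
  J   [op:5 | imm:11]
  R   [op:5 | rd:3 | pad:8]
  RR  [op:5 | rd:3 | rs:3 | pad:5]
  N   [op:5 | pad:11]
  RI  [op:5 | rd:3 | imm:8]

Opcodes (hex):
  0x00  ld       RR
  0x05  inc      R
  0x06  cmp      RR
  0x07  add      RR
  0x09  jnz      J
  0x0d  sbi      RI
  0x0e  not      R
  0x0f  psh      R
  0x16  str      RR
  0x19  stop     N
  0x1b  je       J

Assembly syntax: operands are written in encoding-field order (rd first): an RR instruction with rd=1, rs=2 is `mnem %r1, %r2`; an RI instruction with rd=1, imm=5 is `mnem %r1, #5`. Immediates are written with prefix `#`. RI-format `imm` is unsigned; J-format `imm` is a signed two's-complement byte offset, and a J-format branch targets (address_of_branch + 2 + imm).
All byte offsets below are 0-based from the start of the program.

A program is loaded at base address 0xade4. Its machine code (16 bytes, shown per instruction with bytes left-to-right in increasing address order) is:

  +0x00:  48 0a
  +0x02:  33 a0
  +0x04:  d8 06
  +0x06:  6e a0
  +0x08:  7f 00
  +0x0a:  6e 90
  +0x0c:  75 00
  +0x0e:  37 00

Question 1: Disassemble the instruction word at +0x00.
jnz #10

[00] 48 0a → 0x480a
  top 5b → 0x9 → jnz [J]
  imm@[10:0]=0xa ⇒ #10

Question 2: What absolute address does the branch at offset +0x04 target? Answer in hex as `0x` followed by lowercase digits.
off 0x04: read d8 06 as big → 0xd806
  op=0xd806>>11=0x1b ⇒ je (J)
  imm@[10:0]=0x6 ⇒ #6
  target = base 0xade4 + off 0x04 + 2 + imm 6 = 0xadf0

0xadf0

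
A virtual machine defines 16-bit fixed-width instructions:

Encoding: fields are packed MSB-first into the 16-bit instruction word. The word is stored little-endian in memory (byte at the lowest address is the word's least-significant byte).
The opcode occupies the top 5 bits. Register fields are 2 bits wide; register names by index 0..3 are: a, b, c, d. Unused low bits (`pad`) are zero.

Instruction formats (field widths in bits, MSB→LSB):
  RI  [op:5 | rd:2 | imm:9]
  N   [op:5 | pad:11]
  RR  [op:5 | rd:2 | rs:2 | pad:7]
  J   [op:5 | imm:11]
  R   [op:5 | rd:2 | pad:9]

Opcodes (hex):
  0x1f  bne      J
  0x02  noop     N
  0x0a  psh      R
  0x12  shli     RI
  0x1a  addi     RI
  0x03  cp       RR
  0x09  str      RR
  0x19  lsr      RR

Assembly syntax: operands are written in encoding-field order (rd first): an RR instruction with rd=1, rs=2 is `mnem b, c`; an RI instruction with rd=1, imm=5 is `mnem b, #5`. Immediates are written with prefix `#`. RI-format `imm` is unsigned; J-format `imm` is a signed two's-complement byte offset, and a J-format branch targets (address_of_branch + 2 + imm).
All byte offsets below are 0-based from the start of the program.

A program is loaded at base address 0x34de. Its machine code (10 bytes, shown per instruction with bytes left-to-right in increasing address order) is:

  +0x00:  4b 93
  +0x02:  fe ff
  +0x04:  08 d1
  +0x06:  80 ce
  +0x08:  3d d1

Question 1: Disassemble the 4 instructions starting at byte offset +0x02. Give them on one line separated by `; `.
off 0x02: read fe ff as little → 0xfffe
  opcode bits[15:11]=0x1f: bne/J
  [10:0] imm=2046 (s11→-2) = #-2
off 0x04: read 08 d1 as little → 0xd108
  opcode bits[15:11]=0x1a: addi/RI
  [10:9] rd=0 = a
  [8:0] imm=264 = #264
off 0x06: read 80 ce as little → 0xce80
  opcode bits[15:11]=0x19: lsr/RR
  [10:9] rd=3 = d
  [8:7] rs=1 = b
off 0x08: read 3d d1 as little → 0xd13d
  opcode bits[15:11]=0x1a: addi/RI
  [10:9] rd=0 = a
  [8:0] imm=317 = #317

bne #-2; addi a, #264; lsr d, b; addi a, #317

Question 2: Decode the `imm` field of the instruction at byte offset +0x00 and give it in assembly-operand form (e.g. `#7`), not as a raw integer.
off 0x00: read 4b 93 as little → 0x934b
  opcode bits[15:11]=0x12: shli/RI
  rd@[10:9]=0x1 ⇒ b
  imm@[8:0]=0x14b ⇒ #331

#331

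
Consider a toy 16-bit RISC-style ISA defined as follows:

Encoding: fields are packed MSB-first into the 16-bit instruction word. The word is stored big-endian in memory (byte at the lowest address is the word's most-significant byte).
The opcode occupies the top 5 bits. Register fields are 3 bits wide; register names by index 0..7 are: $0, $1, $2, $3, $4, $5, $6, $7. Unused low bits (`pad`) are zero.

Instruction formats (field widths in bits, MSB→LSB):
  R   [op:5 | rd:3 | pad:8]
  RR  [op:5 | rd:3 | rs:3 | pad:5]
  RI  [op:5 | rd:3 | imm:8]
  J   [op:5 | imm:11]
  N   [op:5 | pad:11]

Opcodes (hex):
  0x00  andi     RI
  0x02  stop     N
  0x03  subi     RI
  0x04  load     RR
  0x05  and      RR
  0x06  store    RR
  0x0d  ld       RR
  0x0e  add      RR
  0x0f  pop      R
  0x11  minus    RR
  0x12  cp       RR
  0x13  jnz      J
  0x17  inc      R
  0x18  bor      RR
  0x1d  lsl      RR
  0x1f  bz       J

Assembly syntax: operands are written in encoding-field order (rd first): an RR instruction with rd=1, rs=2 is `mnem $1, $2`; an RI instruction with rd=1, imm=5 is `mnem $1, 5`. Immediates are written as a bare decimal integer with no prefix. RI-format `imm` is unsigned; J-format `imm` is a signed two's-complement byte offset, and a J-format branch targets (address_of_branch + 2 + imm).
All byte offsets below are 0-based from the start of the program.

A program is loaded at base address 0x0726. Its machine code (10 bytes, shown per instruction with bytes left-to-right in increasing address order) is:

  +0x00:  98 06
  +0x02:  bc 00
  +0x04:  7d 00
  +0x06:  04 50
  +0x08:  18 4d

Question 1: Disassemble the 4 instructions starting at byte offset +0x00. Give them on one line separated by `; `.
jnz 6; inc $4; pop $5; andi $4, 80

+0x00: 98 06 ⇒ word 0x9806 (big)
  top 5b → 0x13 → jnz [J]
  imm@[10:0]=0x6 ⇒ 6
+0x02: bc 00 ⇒ word 0xbc00 (big)
  top 5b → 0x17 → inc [R]
  rd@[10:8]=0x4 ⇒ $4
+0x04: 7d 00 ⇒ word 0x7d00 (big)
  top 5b → 0xf → pop [R]
  rd@[10:8]=0x5 ⇒ $5
+0x06: 04 50 ⇒ word 0x0450 (big)
  top 5b → 0x0 → andi [RI]
  rd@[10:8]=0x4 ⇒ $4
  imm@[7:0]=0x50 ⇒ 80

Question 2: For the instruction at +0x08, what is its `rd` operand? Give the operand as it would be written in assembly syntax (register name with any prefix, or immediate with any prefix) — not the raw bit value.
$0

@+08  big-endian(18 4d) = 0x184d
  top 5b → 0x3 → subi [RI]
  rd@[10:8]=0x0 ⇒ $0
  imm@[7:0]=0x4d ⇒ 77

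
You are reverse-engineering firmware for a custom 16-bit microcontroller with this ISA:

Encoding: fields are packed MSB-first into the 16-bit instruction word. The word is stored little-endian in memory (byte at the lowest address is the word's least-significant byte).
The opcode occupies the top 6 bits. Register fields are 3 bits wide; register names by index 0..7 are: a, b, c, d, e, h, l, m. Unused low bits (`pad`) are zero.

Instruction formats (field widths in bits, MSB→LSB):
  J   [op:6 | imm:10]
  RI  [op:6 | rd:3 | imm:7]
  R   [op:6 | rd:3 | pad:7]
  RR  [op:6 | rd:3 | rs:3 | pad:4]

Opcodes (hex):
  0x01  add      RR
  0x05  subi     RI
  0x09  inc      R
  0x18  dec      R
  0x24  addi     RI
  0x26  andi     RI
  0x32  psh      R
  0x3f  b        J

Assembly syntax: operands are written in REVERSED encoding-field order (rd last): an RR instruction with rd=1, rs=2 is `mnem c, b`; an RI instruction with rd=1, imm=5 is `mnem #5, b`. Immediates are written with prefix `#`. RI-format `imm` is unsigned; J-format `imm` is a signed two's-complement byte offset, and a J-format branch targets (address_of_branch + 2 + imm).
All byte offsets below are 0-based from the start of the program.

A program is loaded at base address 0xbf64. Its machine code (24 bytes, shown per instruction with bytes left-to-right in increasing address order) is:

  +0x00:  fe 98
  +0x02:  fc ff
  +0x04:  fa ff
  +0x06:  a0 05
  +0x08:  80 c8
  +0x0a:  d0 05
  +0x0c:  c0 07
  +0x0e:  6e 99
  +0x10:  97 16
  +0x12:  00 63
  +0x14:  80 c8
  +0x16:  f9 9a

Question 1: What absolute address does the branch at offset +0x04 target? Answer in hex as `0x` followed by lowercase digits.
@+04  little-endian(fa ff) = 0xfffa
  opcode bits[15:10]=0x3f: b/J
  [9:0] imm=1018 (s10→-6) = #-6
  target = base 0xbf64 + off 0x04 + 2 + imm -6 = 0xbf64

0xbf64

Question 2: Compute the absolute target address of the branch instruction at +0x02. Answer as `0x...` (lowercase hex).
@+02  little-endian(fc ff) = 0xfffc
  op=0xfffc>>10=0x3f ⇒ b (J)
  imm@[9:0]=0x3fc (s10→-4) ⇒ #-4
  target = base 0xbf64 + off 0x02 + 2 + imm -4 = 0xbf64

0xbf64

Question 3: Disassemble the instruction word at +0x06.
add c, d

off 0x06: read a0 05 as little → 0x05a0
  top 6b → 0x1 → add [RR]
  [9:7] rd=3 = d
  [6:4] rs=2 = c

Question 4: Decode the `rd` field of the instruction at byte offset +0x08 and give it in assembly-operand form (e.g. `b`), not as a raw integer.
b

off 0x08: read 80 c8 as little → 0xc880
  op=0xc880>>10=0x32 ⇒ psh (R)
  rd@[9:7]=0x1 ⇒ b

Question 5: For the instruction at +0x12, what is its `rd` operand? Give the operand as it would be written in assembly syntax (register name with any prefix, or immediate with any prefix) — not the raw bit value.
[12] 00 63 → 0x6300
  top 6b → 0x18 → dec [R]
  rd: (w>>7)&0x7=0x6 → l

l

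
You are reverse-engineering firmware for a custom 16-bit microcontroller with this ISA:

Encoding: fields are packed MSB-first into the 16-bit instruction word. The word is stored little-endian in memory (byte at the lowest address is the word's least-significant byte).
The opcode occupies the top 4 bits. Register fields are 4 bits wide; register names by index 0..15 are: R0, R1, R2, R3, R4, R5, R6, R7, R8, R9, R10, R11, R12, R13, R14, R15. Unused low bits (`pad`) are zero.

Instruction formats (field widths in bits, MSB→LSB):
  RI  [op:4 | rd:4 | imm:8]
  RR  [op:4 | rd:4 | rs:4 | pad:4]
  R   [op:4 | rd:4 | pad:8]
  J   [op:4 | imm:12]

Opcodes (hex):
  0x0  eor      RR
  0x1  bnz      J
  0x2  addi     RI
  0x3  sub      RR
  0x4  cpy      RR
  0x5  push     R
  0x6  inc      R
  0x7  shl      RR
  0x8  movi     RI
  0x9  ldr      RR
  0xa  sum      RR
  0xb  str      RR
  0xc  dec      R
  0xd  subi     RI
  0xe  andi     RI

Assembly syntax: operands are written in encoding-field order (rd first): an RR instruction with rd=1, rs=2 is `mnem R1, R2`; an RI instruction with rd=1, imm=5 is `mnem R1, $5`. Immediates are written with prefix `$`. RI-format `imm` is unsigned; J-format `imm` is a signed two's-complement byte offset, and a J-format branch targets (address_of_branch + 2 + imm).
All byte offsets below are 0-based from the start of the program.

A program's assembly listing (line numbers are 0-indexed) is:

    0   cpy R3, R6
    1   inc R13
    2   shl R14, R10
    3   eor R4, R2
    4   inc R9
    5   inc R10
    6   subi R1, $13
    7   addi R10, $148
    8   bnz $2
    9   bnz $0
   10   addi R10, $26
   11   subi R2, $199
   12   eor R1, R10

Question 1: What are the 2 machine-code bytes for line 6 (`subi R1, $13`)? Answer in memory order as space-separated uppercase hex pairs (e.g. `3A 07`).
6. subi fields op=0xd:4|rd=1:4|imm=13:8 → word d10dh → 0d d1

0D D1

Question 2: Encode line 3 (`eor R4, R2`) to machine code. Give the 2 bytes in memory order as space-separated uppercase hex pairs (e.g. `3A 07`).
line 3 (eor): pack op=0x0:4|rd=4:4|rs=2:4|pad=0:4 = 0x0420; little→ 20 04

20 04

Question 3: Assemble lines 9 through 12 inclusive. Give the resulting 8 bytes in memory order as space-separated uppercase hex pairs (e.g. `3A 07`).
9. bnz fields op=0x1:4|imm=0:12 → word 1000h → 00 10
10. addi fields op=0x2:4|rd=10:4|imm=26:8 → word 2a1ah → 1a 2a
11. subi fields op=0xd:4|rd=2:4|imm=199:8 → word d2c7h → c7 d2
12. eor fields op=0x0:4|rd=1:4|rs=10:4|pad=0:4 → word 01a0h → a0 01

00 10 1A 2A C7 D2 A0 01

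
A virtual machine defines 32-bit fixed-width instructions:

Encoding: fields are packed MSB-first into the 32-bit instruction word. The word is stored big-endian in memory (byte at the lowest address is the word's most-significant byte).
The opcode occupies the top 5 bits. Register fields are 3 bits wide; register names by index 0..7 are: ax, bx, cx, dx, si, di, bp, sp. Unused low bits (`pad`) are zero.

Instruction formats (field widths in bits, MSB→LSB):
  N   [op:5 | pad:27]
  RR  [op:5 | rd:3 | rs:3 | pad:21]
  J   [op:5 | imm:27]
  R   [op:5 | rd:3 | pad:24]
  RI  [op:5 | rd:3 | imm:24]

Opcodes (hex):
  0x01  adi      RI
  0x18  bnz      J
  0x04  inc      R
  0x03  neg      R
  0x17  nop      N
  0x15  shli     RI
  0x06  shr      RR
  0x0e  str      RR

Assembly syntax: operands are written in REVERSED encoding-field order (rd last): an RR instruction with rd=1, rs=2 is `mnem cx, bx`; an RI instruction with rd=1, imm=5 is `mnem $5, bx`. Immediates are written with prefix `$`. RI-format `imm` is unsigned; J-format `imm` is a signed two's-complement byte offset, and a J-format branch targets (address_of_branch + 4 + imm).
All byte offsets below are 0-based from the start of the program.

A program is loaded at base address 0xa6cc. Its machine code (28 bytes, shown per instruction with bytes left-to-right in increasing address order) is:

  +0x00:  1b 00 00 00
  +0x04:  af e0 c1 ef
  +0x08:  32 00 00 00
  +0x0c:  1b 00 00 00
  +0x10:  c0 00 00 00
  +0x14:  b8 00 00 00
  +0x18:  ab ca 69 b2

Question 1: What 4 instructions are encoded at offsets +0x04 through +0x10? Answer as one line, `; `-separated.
[04] af e0 c1 ef → 0xafe0c1ef
  op=0xafe0c1ef>>27=0x15 ⇒ shli (RI)
  [26:24] rd=7 = sp
  [23:0] imm=14729711 = $14729711
[08] 32 00 00 00 → 0x32000000
  op=0x32000000>>27=0x6 ⇒ shr (RR)
  [26:24] rd=2 = cx
  [23:21] rs=0 = ax
[0c] 1b 00 00 00 → 0x1b000000
  op=0x1b000000>>27=0x3 ⇒ neg (R)
  [26:24] rd=3 = dx
[10] c0 00 00 00 → 0xc0000000
  op=0xc0000000>>27=0x18 ⇒ bnz (J)
  [26:0] imm=0 = $0

shli $14729711, sp; shr ax, cx; neg dx; bnz $0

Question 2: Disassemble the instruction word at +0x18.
shli $13265330, dx

@+18  big-endian(ab ca 69 b2) = 0xabca69b2
  opcode bits[31:27]=0x15: shli/RI
  [26:24] rd=3 = dx
  [23:0] imm=13265330 = $13265330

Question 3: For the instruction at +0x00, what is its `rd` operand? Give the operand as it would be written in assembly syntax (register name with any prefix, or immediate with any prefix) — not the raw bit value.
dx

off 0x00: read 1b 00 00 00 as big → 0x1b000000
  op=0x1b000000>>27=0x3 ⇒ neg (R)
  [26:24] rd=3 = dx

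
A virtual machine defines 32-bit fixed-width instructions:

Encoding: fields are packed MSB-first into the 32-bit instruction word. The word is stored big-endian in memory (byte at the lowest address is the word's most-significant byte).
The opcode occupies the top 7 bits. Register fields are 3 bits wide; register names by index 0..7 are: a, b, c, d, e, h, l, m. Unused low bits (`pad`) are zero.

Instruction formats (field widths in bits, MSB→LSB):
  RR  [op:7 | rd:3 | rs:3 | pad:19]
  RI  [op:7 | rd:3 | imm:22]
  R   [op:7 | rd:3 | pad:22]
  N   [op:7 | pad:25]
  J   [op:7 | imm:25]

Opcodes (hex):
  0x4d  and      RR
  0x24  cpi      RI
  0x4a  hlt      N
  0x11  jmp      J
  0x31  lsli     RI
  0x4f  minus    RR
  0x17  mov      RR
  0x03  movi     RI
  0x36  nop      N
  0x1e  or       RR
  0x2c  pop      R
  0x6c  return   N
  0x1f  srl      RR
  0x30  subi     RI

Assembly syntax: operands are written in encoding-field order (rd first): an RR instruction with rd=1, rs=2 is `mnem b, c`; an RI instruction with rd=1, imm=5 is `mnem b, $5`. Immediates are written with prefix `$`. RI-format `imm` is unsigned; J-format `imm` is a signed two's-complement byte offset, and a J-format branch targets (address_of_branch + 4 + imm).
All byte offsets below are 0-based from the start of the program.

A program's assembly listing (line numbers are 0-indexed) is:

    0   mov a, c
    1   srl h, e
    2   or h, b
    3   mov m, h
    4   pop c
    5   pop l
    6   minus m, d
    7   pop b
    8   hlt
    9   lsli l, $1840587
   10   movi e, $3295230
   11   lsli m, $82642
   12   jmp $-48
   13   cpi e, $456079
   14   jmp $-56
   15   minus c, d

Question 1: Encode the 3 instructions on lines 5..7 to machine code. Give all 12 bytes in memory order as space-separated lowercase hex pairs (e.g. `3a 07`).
59 80 00 00 9f d8 00 00 58 40 00 00

5. pop fields op=0x2c:7|rd=6:3|pad=0:22 → word 59800000h → 59 80 00 00
6. minus fields op=0x4f:7|rd=7:3|rs=3:3|pad=0:19 → word 9fd80000h → 9f d8 00 00
7. pop fields op=0x2c:7|rd=1:3|pad=0:22 → word 58400000h → 58 40 00 00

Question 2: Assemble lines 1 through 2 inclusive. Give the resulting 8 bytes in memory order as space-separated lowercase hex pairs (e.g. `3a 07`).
3f 60 00 00 3d 48 00 00

1. srl fields op=0x1f:7|rd=5:3|rs=4:3|pad=0:19 → word 3f600000h → 3f 60 00 00
2. or fields op=0x1e:7|rd=5:3|rs=1:3|pad=0:19 → word 3d480000h → 3d 48 00 00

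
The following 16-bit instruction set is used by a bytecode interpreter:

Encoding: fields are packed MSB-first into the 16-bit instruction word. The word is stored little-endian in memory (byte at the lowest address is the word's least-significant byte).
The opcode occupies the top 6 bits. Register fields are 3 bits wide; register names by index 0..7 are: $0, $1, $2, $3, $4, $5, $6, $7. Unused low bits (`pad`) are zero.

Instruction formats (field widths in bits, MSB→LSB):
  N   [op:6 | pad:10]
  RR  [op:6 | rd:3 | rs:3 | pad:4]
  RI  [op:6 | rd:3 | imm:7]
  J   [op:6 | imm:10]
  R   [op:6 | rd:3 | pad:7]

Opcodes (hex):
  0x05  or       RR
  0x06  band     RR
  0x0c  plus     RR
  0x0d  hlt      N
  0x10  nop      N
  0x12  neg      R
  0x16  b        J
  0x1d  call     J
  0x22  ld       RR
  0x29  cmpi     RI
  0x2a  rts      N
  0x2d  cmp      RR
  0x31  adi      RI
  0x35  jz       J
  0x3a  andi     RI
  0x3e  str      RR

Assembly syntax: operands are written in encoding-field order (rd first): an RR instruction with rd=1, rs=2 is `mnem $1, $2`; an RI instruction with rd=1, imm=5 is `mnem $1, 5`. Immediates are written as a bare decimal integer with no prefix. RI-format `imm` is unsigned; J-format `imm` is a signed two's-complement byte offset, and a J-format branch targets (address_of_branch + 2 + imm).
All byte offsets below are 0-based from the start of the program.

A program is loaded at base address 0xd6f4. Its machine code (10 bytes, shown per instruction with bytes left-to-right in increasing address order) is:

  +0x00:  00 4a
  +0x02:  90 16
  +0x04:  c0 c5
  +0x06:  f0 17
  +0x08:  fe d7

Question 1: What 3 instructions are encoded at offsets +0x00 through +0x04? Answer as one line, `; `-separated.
neg $4; or $5, $1; adi $3, 64

@+00  little-endian(00 4a) = 0x4a00
  top 6b → 0x12 → neg [R]
  [9:7] rd=4 = $4
@+02  little-endian(90 16) = 0x1690
  top 6b → 0x5 → or [RR]
  [9:7] rd=5 = $5
  [6:4] rs=1 = $1
@+04  little-endian(c0 c5) = 0xc5c0
  top 6b → 0x31 → adi [RI]
  [9:7] rd=3 = $3
  [6:0] imm=64 = 64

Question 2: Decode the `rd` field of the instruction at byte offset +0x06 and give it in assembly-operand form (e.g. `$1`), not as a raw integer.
$7

@+06  little-endian(f0 17) = 0x17f0
  opcode bits[15:10]=0x5: or/RR
  rd: (w>>7)&0x7=0x7 → $7
  rs: (w>>4)&0x7=0x7 → $7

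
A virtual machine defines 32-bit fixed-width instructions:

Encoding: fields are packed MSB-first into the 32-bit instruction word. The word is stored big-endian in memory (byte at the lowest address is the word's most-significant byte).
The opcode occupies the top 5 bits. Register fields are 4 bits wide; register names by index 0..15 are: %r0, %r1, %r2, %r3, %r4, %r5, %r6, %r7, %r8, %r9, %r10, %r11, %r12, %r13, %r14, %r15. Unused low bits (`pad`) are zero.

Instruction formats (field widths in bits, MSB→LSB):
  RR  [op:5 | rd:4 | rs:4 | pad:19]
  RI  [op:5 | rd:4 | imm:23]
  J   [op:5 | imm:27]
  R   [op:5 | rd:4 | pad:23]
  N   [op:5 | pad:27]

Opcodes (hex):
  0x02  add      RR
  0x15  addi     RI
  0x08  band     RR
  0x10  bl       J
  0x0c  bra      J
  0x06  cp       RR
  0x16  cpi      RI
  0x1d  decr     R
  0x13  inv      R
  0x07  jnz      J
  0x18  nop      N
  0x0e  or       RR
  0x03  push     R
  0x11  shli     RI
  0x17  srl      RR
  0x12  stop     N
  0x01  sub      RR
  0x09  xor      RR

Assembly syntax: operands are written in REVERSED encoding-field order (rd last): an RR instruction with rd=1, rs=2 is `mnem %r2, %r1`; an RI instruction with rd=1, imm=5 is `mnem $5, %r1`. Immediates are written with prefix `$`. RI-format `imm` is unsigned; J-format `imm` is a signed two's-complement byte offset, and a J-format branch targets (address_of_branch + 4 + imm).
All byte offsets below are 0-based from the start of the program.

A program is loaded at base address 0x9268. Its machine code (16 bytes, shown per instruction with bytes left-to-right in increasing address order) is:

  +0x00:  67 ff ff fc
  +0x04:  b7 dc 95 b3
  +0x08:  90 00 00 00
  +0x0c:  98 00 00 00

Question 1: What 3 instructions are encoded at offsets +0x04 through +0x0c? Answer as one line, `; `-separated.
cpi $6067635, %r15; stop; inv %r0

+0x04: b7 dc 95 b3 ⇒ word 0xb7dc95b3 (big)
  op=0xb7dc95b3>>27=0x16 ⇒ cpi (RI)
  [26:23] rd=15 = %r15
  [22:0] imm=6067635 = $6067635
+0x08: 90 00 00 00 ⇒ word 0x90000000 (big)
  op=0x90000000>>27=0x12 ⇒ stop (N)
+0x0c: 98 00 00 00 ⇒ word 0x98000000 (big)
  op=0x98000000>>27=0x13 ⇒ inv (R)
  [26:23] rd=0 = %r0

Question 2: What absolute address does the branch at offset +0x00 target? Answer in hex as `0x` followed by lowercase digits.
+0x00: 67 ff ff fc ⇒ word 0x67fffffc (big)
  opcode bits[31:27]=0xc: bra/J
  imm@[26:0]=0x7fffffc (s27→-4) ⇒ $-4
  target = base 0x9268 + off 0x00 + 4 + imm -4 = 0x9268

0x9268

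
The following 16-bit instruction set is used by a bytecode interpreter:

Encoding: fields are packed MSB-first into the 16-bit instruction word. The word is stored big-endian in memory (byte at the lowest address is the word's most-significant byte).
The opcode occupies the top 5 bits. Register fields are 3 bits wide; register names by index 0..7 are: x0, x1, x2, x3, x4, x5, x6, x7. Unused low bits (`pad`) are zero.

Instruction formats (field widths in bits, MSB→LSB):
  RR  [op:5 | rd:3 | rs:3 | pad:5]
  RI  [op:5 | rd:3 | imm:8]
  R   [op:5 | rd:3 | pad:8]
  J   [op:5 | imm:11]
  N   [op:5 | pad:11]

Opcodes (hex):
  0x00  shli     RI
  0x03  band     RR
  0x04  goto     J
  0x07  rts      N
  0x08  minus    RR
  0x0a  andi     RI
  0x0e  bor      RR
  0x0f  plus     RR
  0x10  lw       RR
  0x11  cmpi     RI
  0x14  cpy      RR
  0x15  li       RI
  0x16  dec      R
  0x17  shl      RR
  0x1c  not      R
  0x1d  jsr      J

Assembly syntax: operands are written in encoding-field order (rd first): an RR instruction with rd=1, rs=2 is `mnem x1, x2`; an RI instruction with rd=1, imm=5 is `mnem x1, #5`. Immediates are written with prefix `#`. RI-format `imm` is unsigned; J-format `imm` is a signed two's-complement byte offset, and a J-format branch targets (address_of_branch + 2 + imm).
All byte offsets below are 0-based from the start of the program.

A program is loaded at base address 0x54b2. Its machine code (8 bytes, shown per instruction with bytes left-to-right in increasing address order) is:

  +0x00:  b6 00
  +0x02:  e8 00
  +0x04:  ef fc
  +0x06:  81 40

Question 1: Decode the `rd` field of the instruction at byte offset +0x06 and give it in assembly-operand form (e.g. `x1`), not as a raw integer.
x1

[06] 81 40 → 0x8140
  opcode bits[15:11]=0x10: lw/RR
  rd@[10:8]=0x1 ⇒ x1
  rs@[7:5]=0x2 ⇒ x2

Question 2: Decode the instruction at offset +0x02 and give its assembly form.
off 0x02: read e8 00 as big → 0xe800
  op=0xe800>>11=0x1d ⇒ jsr (J)
  [10:0] imm=0 = #0

jsr #0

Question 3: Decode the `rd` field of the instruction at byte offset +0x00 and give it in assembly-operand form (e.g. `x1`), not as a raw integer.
+0x00: b6 00 ⇒ word 0xb600 (big)
  op=0xb600>>11=0x16 ⇒ dec (R)
  rd: (w>>8)&0x7=0x6 → x6

x6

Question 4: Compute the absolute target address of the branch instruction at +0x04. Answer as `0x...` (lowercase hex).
0x54b4

off 0x04: read ef fc as big → 0xeffc
  opcode bits[15:11]=0x1d: jsr/J
  imm@[10:0]=0x7fc (s11→-4) ⇒ #-4
  target = base 0x54b2 + off 0x04 + 2 + imm -4 = 0x54b4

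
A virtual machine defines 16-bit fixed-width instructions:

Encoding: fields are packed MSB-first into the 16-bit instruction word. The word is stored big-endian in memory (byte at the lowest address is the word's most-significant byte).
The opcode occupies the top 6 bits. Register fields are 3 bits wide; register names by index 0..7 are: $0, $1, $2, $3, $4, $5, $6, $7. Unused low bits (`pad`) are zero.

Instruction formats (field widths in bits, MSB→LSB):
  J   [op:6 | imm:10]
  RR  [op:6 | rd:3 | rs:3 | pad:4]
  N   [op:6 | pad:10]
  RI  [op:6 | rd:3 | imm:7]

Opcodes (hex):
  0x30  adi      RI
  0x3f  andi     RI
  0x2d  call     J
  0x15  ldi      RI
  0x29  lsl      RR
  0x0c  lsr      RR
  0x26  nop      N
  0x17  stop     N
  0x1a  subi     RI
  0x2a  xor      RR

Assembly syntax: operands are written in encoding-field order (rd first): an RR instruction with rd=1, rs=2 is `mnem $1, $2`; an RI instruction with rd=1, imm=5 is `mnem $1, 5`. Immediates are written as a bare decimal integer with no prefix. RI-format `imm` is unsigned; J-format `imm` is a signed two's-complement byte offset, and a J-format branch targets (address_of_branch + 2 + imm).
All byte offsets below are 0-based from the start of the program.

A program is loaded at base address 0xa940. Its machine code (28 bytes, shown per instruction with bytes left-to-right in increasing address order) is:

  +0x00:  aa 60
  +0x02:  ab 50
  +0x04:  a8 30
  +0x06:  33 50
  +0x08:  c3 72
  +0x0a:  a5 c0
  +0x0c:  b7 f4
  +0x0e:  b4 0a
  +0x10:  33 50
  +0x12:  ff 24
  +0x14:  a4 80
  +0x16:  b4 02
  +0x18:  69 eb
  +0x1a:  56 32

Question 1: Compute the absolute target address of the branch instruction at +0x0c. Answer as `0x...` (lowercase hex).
0xa942

+0x0c: b7 f4 ⇒ word 0xb7f4 (big)
  top 6b → 0x2d → call [J]
  imm: (w>>0)&0x3ff=0x3f4 (s10→-12) → -12
  target = base 0xa940 + off 0x0c + 2 + imm -12 = 0xa942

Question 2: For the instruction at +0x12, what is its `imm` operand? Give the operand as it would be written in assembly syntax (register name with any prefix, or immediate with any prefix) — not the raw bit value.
[12] ff 24 → 0xff24
  opcode bits[15:10]=0x3f: andi/RI
  rd: (w>>7)&0x7=0x6 → $6
  imm: (w>>0)&0x7f=0x24 → 36

36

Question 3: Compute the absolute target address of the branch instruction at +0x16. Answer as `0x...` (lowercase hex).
[16] b4 02 → 0xb402
  opcode bits[15:10]=0x2d: call/J
  [9:0] imm=2 = 2
  target = base 0xa940 + off 0x16 + 2 + imm 2 = 0xa95a

0xa95a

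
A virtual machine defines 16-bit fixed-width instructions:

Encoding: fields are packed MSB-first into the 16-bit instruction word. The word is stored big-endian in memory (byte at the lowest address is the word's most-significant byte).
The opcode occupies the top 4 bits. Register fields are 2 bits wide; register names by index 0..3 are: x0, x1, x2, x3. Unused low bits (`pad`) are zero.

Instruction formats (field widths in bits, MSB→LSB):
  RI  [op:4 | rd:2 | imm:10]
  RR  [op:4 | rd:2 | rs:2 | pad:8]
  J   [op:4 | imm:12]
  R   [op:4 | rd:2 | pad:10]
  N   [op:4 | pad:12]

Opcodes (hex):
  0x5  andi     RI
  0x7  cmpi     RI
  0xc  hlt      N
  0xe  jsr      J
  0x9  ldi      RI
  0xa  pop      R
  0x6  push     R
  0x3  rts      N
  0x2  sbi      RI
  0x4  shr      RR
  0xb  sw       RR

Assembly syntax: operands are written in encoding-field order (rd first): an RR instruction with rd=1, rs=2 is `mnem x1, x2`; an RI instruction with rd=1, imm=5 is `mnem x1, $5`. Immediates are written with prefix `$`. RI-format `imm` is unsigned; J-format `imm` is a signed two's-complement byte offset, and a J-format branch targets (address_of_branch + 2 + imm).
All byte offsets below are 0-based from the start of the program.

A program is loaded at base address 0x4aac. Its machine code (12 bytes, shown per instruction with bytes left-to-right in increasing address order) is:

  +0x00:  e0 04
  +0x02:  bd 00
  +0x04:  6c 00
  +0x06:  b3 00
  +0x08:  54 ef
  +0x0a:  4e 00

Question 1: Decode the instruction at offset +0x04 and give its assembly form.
@+04  big-endian(6c 00) = 0x6c00
  top 4b → 0x6 → push [R]
  rd: (w>>10)&0x3=0x3 → x3

push x3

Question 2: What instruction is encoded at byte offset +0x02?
[02] bd 00 → 0xbd00
  opcode bits[15:12]=0xb: sw/RR
  rd@[11:10]=0x3 ⇒ x3
  rs@[9:8]=0x1 ⇒ x1

sw x3, x1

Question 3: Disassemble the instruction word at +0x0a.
shr x3, x2

@+0a  big-endian(4e 00) = 0x4e00
  opcode bits[15:12]=0x4: shr/RR
  rd: (w>>10)&0x3=0x3 → x3
  rs: (w>>8)&0x3=0x2 → x2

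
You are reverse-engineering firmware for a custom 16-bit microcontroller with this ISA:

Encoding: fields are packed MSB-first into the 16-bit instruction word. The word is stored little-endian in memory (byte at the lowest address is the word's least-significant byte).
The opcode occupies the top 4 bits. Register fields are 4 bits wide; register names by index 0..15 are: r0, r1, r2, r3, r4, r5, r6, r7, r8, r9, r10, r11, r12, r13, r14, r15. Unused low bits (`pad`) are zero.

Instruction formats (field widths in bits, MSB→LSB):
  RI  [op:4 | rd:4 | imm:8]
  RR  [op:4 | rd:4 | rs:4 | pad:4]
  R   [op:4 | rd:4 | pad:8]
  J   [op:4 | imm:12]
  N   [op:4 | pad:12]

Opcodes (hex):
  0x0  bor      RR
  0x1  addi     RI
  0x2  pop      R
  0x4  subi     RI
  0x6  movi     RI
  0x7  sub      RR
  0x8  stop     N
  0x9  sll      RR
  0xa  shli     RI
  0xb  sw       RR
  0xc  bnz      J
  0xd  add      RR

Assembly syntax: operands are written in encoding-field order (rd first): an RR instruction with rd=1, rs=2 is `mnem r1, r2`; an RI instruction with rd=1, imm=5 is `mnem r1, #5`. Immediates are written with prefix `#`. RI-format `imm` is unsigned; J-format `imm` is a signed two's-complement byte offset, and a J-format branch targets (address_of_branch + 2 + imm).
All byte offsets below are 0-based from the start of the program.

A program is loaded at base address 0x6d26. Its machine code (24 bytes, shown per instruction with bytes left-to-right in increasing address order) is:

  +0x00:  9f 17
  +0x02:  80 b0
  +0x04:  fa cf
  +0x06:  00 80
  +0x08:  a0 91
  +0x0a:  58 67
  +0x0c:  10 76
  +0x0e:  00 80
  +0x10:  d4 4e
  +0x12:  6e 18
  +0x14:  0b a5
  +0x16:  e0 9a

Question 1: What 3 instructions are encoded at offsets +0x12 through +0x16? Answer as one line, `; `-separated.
[12] 6e 18 → 0x186e
  opcode bits[15:12]=0x1: addi/RI
  rd: (w>>8)&0xf=0x8 → r8
  imm: (w>>0)&0xff=0x6e → #110
[14] 0b a5 → 0xa50b
  opcode bits[15:12]=0xa: shli/RI
  rd: (w>>8)&0xf=0x5 → r5
  imm: (w>>0)&0xff=0xb → #11
[16] e0 9a → 0x9ae0
  opcode bits[15:12]=0x9: sll/RR
  rd: (w>>8)&0xf=0xa → r10
  rs: (w>>4)&0xf=0xe → r14

addi r8, #110; shli r5, #11; sll r10, r14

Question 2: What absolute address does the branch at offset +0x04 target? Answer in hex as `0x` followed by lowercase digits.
0x6d26

@+04  little-endian(fa cf) = 0xcffa
  top 4b → 0xc → bnz [J]
  imm: (w>>0)&0xfff=0xffa (s12→-6) → #-6
  target = base 0x6d26 + off 0x04 + 2 + imm -6 = 0x6d26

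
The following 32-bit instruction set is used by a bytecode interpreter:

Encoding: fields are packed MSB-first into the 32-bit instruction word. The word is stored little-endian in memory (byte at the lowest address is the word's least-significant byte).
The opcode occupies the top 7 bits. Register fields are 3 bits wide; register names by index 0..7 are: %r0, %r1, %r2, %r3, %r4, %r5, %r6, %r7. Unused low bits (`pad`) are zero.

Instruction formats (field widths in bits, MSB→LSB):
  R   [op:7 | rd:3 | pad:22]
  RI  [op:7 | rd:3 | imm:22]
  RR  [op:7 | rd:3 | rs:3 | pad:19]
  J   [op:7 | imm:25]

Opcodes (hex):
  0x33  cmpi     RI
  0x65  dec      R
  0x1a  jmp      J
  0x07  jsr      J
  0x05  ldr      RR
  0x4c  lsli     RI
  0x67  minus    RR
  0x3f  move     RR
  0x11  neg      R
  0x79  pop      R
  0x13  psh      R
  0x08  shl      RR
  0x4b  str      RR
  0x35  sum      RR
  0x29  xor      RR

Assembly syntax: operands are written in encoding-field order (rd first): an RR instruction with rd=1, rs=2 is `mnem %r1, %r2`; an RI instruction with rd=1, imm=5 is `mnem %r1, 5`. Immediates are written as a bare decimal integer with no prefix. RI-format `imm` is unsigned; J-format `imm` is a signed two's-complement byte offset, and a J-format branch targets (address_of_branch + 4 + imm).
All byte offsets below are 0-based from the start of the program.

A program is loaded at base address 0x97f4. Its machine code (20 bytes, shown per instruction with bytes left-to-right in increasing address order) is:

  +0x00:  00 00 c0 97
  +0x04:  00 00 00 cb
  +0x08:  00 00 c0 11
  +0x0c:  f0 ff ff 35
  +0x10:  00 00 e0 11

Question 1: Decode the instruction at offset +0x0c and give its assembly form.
@+0c  little-endian(f0 ff ff 35) = 0x35fffff0
  opcode bits[31:25]=0x1a: jmp/J
  [24:0] imm=33554416 (s25→-16) = -16

jmp -16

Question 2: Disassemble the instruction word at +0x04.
off 0x04: read 00 00 00 cb as little → 0xcb000000
  top 7b → 0x65 → dec [R]
  rd@[24:22]=0x4 ⇒ %r4

dec %r4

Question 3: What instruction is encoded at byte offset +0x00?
str %r7, %r0

off 0x00: read 00 00 c0 97 as little → 0x97c00000
  top 7b → 0x4b → str [RR]
  rd: (w>>22)&0x7=0x7 → %r7
  rs: (w>>19)&0x7=0x0 → %r0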